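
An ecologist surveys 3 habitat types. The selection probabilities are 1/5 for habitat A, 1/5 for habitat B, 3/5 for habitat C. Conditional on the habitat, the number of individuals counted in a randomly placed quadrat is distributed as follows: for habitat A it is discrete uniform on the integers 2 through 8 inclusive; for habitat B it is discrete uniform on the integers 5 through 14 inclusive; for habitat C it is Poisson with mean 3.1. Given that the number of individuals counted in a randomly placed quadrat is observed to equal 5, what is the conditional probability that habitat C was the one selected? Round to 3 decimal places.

0.570

Likelihoods P(X=5 | ·): A: 0.142857; B: 0.1; C: 0.107477.
Posterior ∝ prior × likelihood. Numerator for C: 0.6·0.107477 = 0.064486.
Normalizing constant: 0.2·0.142857 + 0.2·0.1 + 0.6·0.107477 = 0.113057.
P(C | observation) = 0.064486 / 0.113057 = 0.570383.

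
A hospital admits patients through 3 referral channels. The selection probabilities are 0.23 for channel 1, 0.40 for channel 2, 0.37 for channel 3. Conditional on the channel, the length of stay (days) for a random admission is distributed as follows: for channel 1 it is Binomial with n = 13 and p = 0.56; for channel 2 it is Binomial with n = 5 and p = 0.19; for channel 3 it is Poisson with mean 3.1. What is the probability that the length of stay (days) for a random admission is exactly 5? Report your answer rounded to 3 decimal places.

Conditional on each channel, P(X = 5): 1: 0.0995727; 2: 0.00024761; 3: 0.107477.
By total probability, P(X = 5) = 0.23·0.0995727 + 0.4·0.00024761 + 0.37·0.107477 = 0.0627671.

0.063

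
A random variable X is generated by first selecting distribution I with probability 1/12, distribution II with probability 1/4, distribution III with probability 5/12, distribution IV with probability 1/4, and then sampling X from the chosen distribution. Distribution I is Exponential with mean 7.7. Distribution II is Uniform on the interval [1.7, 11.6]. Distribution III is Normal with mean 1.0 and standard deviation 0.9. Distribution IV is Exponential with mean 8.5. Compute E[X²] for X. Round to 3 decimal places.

For each component E[X²] = Var + (mean)², giving I: 118.58; II: 52.39; III: 1.81; IV: 144.5.
Overall E[X²] = 0.0833333·118.58 + 0.25·52.39 + 0.416667·1.81 + 0.25·144.5 = 59.8583.

59.858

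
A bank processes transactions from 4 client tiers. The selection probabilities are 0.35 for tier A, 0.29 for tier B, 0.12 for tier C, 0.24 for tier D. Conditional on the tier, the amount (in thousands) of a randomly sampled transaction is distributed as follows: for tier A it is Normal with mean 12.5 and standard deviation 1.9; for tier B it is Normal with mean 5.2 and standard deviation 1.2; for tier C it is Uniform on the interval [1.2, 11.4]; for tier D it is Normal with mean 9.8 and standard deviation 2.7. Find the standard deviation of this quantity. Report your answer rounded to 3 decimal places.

Per component, A: μ=12.5, E[X²]=159.86; B: μ=5.2, E[X²]=28.48; C: μ=6.3, E[X²]=48.36; D: μ=9.8, E[X²]=103.33.
E[X] = 0.35·12.5 + 0.29·5.2 + 0.12·6.3 + 0.24·9.8 = 8.991.
E[X²] = 0.35·159.86 + 0.29·28.48 + 0.12·48.36 + 0.24·103.33 = 94.8126.
Var(X) = E[X²] − (E[X])² = 94.8126 − 80.8381 = 13.9745.
SD(X) = √13.9745 = 3.73825.

3.738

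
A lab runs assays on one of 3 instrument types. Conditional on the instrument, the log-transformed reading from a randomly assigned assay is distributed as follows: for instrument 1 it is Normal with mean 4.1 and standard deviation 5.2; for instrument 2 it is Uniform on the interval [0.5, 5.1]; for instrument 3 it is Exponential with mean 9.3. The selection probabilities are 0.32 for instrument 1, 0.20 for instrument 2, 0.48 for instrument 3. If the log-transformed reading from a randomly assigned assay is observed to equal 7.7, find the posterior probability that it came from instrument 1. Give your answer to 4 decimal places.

0.4614

Likelihoods f(7.7 | ·): 1: 0.0603713; 2: 0; 3: 0.0469829.
Posterior ∝ prior × likelihood. Numerator for 1: 0.32·0.0603713 = 0.0193188.
Normalizing constant: 0.32·0.0603713 + 0.2·0 + 0.48·0.0469829 = 0.0418706.
P(1 | observation) = 0.0193188 / 0.0418706 = 0.461393.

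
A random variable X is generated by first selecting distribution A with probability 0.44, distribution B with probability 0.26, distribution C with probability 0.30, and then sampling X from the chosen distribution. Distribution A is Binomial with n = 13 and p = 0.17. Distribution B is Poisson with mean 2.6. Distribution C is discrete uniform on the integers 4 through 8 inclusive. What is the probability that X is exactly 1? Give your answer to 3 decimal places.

Conditional on each component, P(X = 1): A: 0.236227; B: 0.193111; C: 0.
By total probability, P(X = 1) = 0.44·0.236227 + 0.26·0.193111 + 0.3·0 = 0.154149.

0.154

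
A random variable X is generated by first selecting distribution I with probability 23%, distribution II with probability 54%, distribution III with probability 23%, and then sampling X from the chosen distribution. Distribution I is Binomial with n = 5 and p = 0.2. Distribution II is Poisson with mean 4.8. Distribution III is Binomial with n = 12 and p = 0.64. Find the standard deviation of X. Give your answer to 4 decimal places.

2.9319

Per component, I: μ=1, E[X²]=1.8; II: μ=4.8, E[X²]=27.84; III: μ=7.68, E[X²]=61.7472.
E[X] = 0.23·1 + 0.54·4.8 + 0.23·7.68 = 4.5884.
E[X²] = 0.23·1.8 + 0.54·27.84 + 0.23·61.7472 = 29.6495.
Var(X) = E[X²] − (E[X])² = 29.6495 − 21.0534 = 8.59604.
SD(X) = √8.59604 = 2.9319.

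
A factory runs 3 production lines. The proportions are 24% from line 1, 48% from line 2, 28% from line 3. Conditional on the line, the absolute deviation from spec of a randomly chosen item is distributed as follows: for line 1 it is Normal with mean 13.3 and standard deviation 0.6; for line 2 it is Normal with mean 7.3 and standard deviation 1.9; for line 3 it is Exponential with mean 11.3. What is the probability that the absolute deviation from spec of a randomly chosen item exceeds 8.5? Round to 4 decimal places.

0.4986

Conditional on each line, P(X > 8.5): 1: 1; 2: 0.263831; 3: 0.471323.
By total probability, P(X > 8.5) = 0.24·1 + 0.48·0.263831 + 0.28·0.471323 = 0.498609.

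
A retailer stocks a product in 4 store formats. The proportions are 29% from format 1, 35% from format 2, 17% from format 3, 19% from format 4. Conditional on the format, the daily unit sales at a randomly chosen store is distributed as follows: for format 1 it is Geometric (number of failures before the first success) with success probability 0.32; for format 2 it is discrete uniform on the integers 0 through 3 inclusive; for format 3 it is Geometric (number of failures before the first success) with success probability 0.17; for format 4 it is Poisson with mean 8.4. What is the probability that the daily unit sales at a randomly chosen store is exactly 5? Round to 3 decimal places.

0.040

Conditional on each format, P(X = 5): 1: 0.0465259; 2: 0; 3: 0.0669637; 4: 0.0783685.
By total probability, P(X = 5) = 0.29·0.0465259 + 0.35·0 + 0.17·0.0669637 + 0.19·0.0783685 = 0.0397663.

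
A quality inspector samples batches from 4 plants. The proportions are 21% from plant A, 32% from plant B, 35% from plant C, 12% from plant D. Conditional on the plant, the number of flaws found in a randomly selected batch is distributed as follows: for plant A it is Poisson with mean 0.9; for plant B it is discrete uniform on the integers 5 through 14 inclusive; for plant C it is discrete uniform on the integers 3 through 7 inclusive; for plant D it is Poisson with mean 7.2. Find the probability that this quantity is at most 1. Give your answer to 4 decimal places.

0.1630

Conditional on each plant, P(X ≤ 1): A: 0.772482; B: 0; C: 0; D: 0.006122.
By total probability, P(X ≤ 1) = 0.21·0.772482 + 0.32·0 + 0.35·0 + 0.12·0.006122 = 0.162956.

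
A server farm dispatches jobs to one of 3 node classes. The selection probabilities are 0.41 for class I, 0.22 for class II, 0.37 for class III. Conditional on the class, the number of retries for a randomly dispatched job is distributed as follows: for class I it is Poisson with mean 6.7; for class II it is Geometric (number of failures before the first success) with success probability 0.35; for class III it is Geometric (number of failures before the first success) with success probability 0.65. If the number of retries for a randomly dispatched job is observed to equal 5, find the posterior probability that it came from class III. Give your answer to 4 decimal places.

Likelihoods P(X=5 | ·): I: 0.13849; II: 0.0406102; III: 0.00341392.
Posterior ∝ prior × likelihood. Numerator for III: 0.37·0.00341392 = 0.00126315.
Normalizing constant: 0.41·0.13849 + 0.22·0.0406102 + 0.37·0.00341392 = 0.0669785.
P(III | observation) = 0.00126315 / 0.0669785 = 0.0188591.

0.0189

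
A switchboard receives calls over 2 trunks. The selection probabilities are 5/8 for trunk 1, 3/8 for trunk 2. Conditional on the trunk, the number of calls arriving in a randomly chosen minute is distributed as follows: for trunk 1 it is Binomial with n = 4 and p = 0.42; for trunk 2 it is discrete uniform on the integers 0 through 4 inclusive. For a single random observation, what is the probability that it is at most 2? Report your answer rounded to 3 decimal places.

0.723

Conditional on each trunk, P(X ≤ 2): 1: 0.796999; 2: 0.6.
By total probability, P(X ≤ 2) = 0.625·0.796999 + 0.375·0.6 = 0.723124.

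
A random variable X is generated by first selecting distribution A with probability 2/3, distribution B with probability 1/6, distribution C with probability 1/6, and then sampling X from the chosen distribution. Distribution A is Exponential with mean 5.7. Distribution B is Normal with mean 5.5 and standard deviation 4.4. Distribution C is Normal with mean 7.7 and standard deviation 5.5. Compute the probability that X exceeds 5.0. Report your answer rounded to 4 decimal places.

0.4829

Conditional on each component, P(X > 5.0): A: 0.415949; B: 0.545237; C: 0.688255.
By total probability, P(X > 5.0) = 0.666667·0.415949 + 0.166667·0.545237 + 0.166667·0.688255 = 0.482881.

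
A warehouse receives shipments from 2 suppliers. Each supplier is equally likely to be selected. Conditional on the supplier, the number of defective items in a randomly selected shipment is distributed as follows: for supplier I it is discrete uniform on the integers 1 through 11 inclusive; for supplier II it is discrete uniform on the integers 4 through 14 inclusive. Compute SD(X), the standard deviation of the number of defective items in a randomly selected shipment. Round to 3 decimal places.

3.500

Per component, I: μ=6, E[X²]=46; II: μ=9, E[X²]=91.
E[X] = 0.5·6 + 0.5·9 = 7.5.
E[X²] = 0.5·46 + 0.5·91 = 68.5.
Var(X) = E[X²] − (E[X])² = 68.5 − 56.25 = 12.25.
SD(X) = √12.25 = 3.5.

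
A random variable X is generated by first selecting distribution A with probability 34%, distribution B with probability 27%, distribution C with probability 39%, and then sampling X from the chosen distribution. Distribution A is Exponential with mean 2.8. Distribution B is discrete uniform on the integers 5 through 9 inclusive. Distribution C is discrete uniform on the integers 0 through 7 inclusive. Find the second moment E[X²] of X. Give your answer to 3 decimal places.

25.926

For each component E[X²] = Var + (mean)², giving A: 15.68; B: 51; C: 17.5.
Overall E[X²] = 0.34·15.68 + 0.27·51 + 0.39·17.5 = 25.9262.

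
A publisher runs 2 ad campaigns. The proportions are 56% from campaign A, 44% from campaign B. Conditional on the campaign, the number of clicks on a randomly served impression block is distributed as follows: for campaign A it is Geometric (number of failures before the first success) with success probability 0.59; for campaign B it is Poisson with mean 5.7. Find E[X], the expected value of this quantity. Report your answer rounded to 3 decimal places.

2.897

Component means — A: 0.694915; B: 5.7.
E[X] = 0.56·0.694915 + 0.44·5.7 = 2.89715.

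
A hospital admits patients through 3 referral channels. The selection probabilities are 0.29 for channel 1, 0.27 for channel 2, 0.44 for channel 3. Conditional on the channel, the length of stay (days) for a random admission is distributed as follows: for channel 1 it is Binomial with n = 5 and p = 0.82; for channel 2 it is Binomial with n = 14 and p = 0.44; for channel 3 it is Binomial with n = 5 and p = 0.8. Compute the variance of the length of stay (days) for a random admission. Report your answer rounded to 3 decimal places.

Per component, 1: μ=4.1, E[X²]=17.548; 2: μ=6.16, E[X²]=41.3952; 3: μ=4, E[X²]=16.8.
E[X] = 0.29·4.1 + 0.27·6.16 + 0.44·4 = 4.6122.
E[X²] = 0.29·17.548 + 0.27·41.3952 + 0.44·16.8 = 23.6576.
Var(X) = E[X²] − (E[X])² = 23.6576 − 21.2724 = 2.38524.

2.385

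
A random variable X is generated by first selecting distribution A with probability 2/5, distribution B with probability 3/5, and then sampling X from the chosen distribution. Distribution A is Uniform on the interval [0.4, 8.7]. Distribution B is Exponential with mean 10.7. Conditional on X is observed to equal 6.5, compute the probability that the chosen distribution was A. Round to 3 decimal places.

0.612

Likelihoods f(6.5 | ·): A: 0.120482; B: 0.0509088.
Posterior ∝ prior × likelihood. Numerator for A: 0.4·0.120482 = 0.0481928.
Normalizing constant: 0.4·0.120482 + 0.6·0.0509088 = 0.078738.
P(A | observation) = 0.0481928 / 0.078738 = 0.612065.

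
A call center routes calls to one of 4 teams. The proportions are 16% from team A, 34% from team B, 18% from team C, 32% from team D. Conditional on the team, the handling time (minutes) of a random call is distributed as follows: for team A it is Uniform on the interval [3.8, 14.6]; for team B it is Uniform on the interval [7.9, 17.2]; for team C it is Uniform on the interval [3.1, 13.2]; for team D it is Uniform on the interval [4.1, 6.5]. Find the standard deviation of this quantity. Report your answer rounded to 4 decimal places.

3.8055

Per component, A: μ=9.2, E[X²]=94.36; B: μ=12.55, E[X²]=164.71; C: μ=8.15, E[X²]=74.9233; D: μ=5.3, E[X²]=28.57.
E[X] = 0.16·9.2 + 0.34·12.55 + 0.18·8.15 + 0.32·5.3 = 8.902.
E[X²] = 0.16·94.36 + 0.34·164.71 + 0.18·74.9233 + 0.32·28.57 = 93.7276.
Var(X) = E[X²] − (E[X])² = 93.7276 − 79.2456 = 14.482.
SD(X) = √14.482 = 3.80552.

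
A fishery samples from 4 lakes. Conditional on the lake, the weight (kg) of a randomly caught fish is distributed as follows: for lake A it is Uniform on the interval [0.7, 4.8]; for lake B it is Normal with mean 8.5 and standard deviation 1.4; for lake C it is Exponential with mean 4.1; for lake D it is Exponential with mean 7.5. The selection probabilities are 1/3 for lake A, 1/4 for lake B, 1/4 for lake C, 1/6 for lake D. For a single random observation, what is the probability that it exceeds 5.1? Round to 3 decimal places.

0.405

Conditional on each lake, P(X > 5.1): A: 0; B: 0.992421; C: 0.288257; D: 0.506617.
By total probability, P(X > 5.1) = 0.333333·0 + 0.25·0.992421 + 0.25·0.288257 + 0.166667·0.506617 = 0.404606.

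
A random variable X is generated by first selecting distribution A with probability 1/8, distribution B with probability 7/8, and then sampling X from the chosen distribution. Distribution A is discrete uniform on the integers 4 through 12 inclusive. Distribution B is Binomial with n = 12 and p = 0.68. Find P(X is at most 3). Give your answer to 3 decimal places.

0.002

Conditional on each component, P(X ≤ 3): A: 0; B: 0.00280804.
By total probability, P(X ≤ 3) = 0.125·0 + 0.875·0.00280804 = 0.00245703.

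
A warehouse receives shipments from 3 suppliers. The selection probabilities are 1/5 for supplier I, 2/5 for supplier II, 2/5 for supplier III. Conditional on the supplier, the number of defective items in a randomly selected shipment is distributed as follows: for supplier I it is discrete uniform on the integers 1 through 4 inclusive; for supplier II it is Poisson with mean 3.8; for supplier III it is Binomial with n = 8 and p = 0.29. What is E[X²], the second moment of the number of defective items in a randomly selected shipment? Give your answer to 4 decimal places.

11.6078

For each component E[X²] = Var + (mean)², giving I: 7.5; II: 18.24; III: 7.0296.
Overall E[X²] = 0.2·7.5 + 0.4·18.24 + 0.4·7.0296 = 11.6078.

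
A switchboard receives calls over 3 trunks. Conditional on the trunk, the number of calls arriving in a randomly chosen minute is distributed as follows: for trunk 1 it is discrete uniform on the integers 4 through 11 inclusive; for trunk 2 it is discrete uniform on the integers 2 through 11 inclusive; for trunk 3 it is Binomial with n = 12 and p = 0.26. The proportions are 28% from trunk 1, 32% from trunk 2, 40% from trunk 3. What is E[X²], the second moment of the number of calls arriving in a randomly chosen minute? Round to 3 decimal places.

38.197

For each component E[X²] = Var + (mean)², giving 1: 61.5; 2: 50.5; 3: 12.0432.
Overall E[X²] = 0.28·61.5 + 0.32·50.5 + 0.4·12.0432 = 38.1973.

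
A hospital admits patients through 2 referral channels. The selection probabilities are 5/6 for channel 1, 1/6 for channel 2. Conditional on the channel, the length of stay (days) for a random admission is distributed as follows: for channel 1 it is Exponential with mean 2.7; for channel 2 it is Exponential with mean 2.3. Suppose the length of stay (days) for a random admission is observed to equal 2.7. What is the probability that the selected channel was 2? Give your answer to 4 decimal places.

Likelihoods f(2.7 | ·): 1: 0.136252; 2: 0.134415.
Posterior ∝ prior × likelihood. Numerator for 2: 0.166667·0.134415 = 0.0224025.
Normalizing constant: 0.833333·0.136252 + 0.166667·0.134415 = 0.135946.
P(2 | observation) = 0.0224025 / 0.135946 = 0.16479.

0.1648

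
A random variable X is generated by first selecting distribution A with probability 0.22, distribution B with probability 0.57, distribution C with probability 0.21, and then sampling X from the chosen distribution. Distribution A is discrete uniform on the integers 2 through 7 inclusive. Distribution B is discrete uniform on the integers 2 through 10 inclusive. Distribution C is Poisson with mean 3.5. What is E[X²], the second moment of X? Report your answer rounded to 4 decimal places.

32.7242

For each component E[X²] = Var + (mean)², giving A: 23.1667; B: 42.6667; C: 15.75.
Overall E[X²] = 0.22·23.1667 + 0.57·42.6667 + 0.21·15.75 = 32.7242.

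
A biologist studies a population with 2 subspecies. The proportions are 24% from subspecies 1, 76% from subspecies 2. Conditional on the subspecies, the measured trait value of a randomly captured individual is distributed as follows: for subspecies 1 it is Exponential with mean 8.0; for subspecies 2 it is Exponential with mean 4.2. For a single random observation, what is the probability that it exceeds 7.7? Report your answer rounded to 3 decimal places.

Conditional on each subspecies, P(X > 7.7): 1: 0.381937; 2: 0.15988.
By total probability, P(X > 7.7) = 0.24·0.381937 + 0.76·0.15988 = 0.213173.

0.213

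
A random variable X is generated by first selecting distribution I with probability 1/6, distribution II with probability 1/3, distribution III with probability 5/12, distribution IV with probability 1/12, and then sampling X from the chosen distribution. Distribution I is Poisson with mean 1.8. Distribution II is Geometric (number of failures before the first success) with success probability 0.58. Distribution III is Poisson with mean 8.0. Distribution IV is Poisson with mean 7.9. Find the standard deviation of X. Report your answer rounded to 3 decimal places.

4.092

Per component, I: μ=1.8, E[X²]=5.04; II: μ=0.724138, E[X²]=1.77289; III: μ=8, E[X²]=72; IV: μ=7.9, E[X²]=70.31.
E[X] = 0.166667·1.8 + 0.333333·0.724138 + 0.416667·8 + 0.0833333·7.9 = 4.53305.
E[X²] = 0.166667·5.04 + 0.333333·1.77289 + 0.416667·72 + 0.0833333·70.31 = 37.2901.
Var(X) = E[X²] − (E[X])² = 37.2901 − 20.5485 = 16.7416.
SD(X) = √16.7416 = 4.09165.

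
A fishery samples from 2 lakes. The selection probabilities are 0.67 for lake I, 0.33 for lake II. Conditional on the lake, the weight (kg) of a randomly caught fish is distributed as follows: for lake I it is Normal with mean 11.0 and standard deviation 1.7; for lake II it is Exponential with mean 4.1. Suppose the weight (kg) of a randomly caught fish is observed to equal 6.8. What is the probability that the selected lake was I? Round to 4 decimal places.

0.3266

Likelihoods f(6.8 | ·): I: 0.0110927; II: 0.0464433.
Posterior ∝ prior × likelihood. Numerator for I: 0.67·0.0110927 = 0.0074321.
Normalizing constant: 0.67·0.0110927 + 0.33·0.0464433 = 0.0227584.
P(I | observation) = 0.0074321 / 0.0227584 = 0.326565.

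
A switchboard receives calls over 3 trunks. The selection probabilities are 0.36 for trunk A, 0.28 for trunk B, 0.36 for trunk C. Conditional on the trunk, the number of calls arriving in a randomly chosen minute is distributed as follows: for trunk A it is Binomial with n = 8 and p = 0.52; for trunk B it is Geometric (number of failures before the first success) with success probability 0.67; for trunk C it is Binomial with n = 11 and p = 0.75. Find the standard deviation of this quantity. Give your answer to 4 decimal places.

Per component, A: μ=4.16, E[X²]=19.3024; B: μ=0.492537, E[X²]=0.977723; C: μ=8.25, E[X²]=70.125.
E[X] = 0.36·4.16 + 0.28·0.492537 + 0.36·8.25 = 4.60551.
E[X²] = 0.36·19.3024 + 0.28·0.977723 + 0.36·70.125 = 32.4676.
Var(X) = E[X²] − (E[X])² = 32.4676 − 21.2107 = 11.2569.
SD(X) = √11.2569 = 3.35513.

3.3551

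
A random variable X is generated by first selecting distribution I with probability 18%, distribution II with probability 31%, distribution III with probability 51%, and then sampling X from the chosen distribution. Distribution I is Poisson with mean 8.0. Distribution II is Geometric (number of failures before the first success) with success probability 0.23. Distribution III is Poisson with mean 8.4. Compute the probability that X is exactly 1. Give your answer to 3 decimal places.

Conditional on each component, P(X = 1): I: 0.0026837; II: 0.1771; III: 0.00188889.
By total probability, P(X = 1) = 0.18·0.0026837 + 0.31·0.1771 + 0.51·0.00188889 = 0.0563474.

0.056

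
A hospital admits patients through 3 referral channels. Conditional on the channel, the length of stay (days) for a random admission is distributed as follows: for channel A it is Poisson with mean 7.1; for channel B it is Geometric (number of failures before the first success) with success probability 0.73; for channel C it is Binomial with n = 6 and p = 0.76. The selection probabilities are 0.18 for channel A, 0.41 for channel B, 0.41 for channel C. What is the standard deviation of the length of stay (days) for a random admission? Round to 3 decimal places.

2.950

Per component, A: μ=7.1, E[X²]=57.51; B: μ=0.369863, E[X²]=0.64346; C: μ=4.56, E[X²]=21.888.
E[X] = 0.18·7.1 + 0.41·0.369863 + 0.41·4.56 = 3.29924.
E[X²] = 0.18·57.51 + 0.41·0.64346 + 0.41·21.888 = 19.5897.
Var(X) = E[X²] − (E[X])² = 19.5897 − 10.885 = 8.70469.
SD(X) = √8.70469 = 2.95037.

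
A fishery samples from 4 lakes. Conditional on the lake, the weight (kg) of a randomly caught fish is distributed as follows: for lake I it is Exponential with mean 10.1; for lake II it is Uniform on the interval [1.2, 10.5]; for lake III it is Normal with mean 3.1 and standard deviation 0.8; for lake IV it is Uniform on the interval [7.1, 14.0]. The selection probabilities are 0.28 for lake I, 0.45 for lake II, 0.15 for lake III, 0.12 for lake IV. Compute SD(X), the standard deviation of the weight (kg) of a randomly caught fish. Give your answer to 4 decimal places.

Per component, I: μ=10.1, E[X²]=204.02; II: μ=5.85, E[X²]=41.43; III: μ=3.1, E[X²]=10.25; IV: μ=10.55, E[X²]=115.27.
E[X] = 0.28·10.1 + 0.45·5.85 + 0.15·3.1 + 0.12·10.55 = 7.1915.
E[X²] = 0.28·204.02 + 0.45·41.43 + 0.15·10.25 + 0.12·115.27 = 91.139.
Var(X) = E[X²] − (E[X])² = 91.139 − 51.7177 = 39.4213.
SD(X) = √39.4213 = 6.27864.

6.2786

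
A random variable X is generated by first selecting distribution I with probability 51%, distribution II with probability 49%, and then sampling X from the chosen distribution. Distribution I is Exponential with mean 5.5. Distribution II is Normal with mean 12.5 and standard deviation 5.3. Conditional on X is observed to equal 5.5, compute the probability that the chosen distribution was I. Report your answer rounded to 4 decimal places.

0.6887

Likelihoods f(5.5 | ·): I: 0.0668872; II: 0.0314662.
Posterior ∝ prior × likelihood. Numerator for I: 0.51·0.0668872 = 0.0341125.
Normalizing constant: 0.51·0.0668872 + 0.49·0.0314662 = 0.0495309.
P(I | observation) = 0.0341125 / 0.0495309 = 0.688711.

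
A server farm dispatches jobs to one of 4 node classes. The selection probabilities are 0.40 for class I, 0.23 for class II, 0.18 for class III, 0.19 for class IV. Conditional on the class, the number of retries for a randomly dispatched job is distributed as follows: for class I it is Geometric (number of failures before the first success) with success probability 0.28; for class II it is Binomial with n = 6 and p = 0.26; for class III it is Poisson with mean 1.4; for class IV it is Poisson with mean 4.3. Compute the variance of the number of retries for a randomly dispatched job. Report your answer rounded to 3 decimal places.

6.045

Per component, I: μ=2.57143, E[X²]=15.7959; II: μ=1.56, E[X²]=3.588; III: μ=1.4, E[X²]=3.36; IV: μ=4.3, E[X²]=22.79.
E[X] = 0.4·2.57143 + 0.23·1.56 + 0.18·1.4 + 0.19·4.3 = 2.45637.
E[X²] = 0.4·15.7959 + 0.23·3.588 + 0.18·3.36 + 0.19·22.79 = 12.0785.
Var(X) = E[X²] − (E[X])² = 12.0785 − 6.03376 = 6.04475.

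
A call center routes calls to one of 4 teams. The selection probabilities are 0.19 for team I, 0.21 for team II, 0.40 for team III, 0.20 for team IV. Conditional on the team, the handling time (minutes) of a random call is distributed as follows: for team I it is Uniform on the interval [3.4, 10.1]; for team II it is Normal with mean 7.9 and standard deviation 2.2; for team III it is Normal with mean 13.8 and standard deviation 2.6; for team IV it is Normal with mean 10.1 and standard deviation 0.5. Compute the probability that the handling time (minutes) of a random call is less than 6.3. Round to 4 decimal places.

0.1321

Conditional on each team, P(X < 6.3): I: 0.432836; II: 0.233529; III: 0.00195946; IV: 1.48215e-14.
By total probability, P(X < 6.3) = 0.19·0.432836 + 0.21·0.233529 + 0.4·0.00195946 + 0.2·1.48215e-14 = 0.132064.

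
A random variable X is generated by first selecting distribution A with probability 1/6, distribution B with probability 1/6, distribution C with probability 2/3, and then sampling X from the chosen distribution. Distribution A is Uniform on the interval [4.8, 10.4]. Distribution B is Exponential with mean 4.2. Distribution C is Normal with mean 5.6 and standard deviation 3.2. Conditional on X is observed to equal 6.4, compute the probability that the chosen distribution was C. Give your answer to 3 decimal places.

0.677

Likelihoods f(6.4 | ·): A: 0.178571; B: 0.0518763; C: 0.120834.
Posterior ∝ prior × likelihood. Numerator for C: 0.666667·0.120834 = 0.0805559.
Normalizing constant: 0.166667·0.178571 + 0.166667·0.0518763 + 0.666667·0.120834 = 0.118964.
P(C | observation) = 0.0805559 / 0.118964 = 0.677146.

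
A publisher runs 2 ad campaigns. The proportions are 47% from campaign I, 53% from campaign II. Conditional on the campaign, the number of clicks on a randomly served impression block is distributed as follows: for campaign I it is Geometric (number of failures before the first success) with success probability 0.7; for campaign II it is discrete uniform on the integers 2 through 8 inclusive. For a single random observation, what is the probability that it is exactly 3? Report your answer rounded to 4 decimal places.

Conditional on each campaign, P(X = 3): I: 0.0189; II: 0.142857.
By total probability, P(X = 3) = 0.47·0.0189 + 0.53·0.142857 = 0.0845973.

0.0846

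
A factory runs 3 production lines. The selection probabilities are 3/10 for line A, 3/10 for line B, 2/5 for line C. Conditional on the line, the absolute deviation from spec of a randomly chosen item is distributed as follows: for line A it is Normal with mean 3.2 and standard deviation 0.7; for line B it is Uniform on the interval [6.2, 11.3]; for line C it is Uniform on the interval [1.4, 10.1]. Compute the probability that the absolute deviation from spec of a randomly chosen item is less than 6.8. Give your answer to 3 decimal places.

0.584

Conditional on each line, P(X < 6.8): A: 1; B: 0.117647; C: 0.62069.
By total probability, P(X < 6.8) = 0.3·1 + 0.3·0.117647 + 0.4·0.62069 = 0.58357.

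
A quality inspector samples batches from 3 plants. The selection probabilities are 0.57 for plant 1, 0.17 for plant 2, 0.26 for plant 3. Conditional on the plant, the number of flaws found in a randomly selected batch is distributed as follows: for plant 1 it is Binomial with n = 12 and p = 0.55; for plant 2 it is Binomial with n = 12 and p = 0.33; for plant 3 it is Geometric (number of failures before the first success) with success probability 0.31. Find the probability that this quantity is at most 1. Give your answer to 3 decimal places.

0.146

Conditional on each plant, P(X ≤ 1): 1: 0.00108026; 2: 0.0565463; 3: 0.5239.
By total probability, P(X ≤ 1) = 0.57·0.00108026 + 0.17·0.0565463 + 0.26·0.5239 = 0.146443.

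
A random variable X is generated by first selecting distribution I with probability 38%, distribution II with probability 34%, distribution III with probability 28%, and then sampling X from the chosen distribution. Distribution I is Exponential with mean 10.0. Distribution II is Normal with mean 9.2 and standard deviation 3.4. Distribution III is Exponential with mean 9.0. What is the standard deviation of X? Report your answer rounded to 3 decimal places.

8.050

Per component, I: μ=10, E[X²]=200; II: μ=9.2, E[X²]=96.2; III: μ=9, E[X²]=162.
E[X] = 0.38·10 + 0.34·9.2 + 0.28·9 = 9.448.
E[X²] = 0.38·200 + 0.34·96.2 + 0.28·162 = 154.068.
Var(X) = E[X²] − (E[X])² = 154.068 − 89.2647 = 64.8033.
SD(X) = √64.8033 = 8.05005.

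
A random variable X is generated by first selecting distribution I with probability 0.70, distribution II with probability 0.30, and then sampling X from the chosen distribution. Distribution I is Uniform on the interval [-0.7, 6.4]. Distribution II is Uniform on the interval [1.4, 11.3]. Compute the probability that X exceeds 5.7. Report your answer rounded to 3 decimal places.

Conditional on each component, P(X > 5.7): I: 0.0985915; II: 0.565657.
By total probability, P(X > 5.7) = 0.7·0.0985915 + 0.3·0.565657 = 0.238711.

0.239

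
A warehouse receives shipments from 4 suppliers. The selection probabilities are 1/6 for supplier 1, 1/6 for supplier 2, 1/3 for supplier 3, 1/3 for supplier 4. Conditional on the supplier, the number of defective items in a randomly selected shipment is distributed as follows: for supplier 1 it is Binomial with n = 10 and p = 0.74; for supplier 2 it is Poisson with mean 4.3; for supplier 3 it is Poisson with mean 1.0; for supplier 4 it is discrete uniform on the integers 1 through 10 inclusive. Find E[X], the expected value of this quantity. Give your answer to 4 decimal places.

4.1167

Component means — 1: 7.4; 2: 4.3; 3: 1; 4: 5.5.
E[X] = 0.166667·7.4 + 0.166667·4.3 + 0.333333·1 + 0.333333·5.5 = 4.11667.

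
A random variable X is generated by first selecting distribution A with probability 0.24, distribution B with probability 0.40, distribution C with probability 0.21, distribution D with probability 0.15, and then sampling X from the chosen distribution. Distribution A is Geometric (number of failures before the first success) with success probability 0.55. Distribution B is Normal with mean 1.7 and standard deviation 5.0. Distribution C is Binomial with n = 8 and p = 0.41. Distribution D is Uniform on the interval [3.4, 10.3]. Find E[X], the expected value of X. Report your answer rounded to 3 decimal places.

2.593

Component means — A: 0.818182; B: 1.7; C: 3.28; D: 6.85.
E[X] = 0.24·0.818182 + 0.4·1.7 + 0.21·3.28 + 0.15·6.85 = 2.59266.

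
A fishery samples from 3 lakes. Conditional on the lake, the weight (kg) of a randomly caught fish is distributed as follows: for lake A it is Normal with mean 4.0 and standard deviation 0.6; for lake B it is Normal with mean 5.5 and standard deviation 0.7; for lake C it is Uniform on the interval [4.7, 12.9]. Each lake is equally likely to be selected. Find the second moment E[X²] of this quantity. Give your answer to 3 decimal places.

43.381

For each component E[X²] = Var + (mean)², giving A: 16.36; B: 30.74; C: 83.0433.
Overall E[X²] = 0.333333·16.36 + 0.333333·30.74 + 0.333333·83.0433 = 43.3811.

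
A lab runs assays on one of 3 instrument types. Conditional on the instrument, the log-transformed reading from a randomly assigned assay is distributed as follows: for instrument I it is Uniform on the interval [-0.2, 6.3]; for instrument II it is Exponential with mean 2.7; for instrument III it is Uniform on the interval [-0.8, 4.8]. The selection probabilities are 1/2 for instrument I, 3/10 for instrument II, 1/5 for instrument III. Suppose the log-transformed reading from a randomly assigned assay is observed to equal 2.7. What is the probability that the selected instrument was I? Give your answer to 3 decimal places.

0.501

Likelihoods f(2.7 | ·): I: 0.153846; II: 0.136252; III: 0.178571.
Posterior ∝ prior × likelihood. Numerator for I: 0.5·0.153846 = 0.0769231.
Normalizing constant: 0.5·0.153846 + 0.3·0.136252 + 0.2·0.178571 = 0.153513.
P(I | observation) = 0.0769231 / 0.153513 = 0.501086.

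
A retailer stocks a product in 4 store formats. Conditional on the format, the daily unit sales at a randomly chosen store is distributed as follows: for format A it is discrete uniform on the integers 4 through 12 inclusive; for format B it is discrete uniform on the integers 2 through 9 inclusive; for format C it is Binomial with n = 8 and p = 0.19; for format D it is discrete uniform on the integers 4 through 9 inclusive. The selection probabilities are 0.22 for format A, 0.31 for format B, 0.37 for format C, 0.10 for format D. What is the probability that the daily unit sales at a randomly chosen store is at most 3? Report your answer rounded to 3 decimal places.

Conditional on each format, P(X ≤ 3): A: 0; B: 0.25; C: 0.952438; D: 0.
By total probability, P(X ≤ 3) = 0.22·0 + 0.31·0.25 + 0.37·0.952438 + 0.1·0 = 0.429902.

0.430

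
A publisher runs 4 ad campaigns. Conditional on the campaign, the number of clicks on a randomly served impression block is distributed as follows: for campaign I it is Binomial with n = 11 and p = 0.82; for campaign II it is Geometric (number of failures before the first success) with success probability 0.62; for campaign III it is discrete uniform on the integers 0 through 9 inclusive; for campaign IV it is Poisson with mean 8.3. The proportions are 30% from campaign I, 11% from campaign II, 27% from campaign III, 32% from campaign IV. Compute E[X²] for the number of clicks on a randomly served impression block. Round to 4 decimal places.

57.4411

For each component E[X²] = Var + (mean)², giving I: 82.984; II: 1.3642; III: 28.5; IV: 77.19.
Overall E[X²] = 0.3·82.984 + 0.11·1.3642 + 0.27·28.5 + 0.32·77.19 = 57.4411.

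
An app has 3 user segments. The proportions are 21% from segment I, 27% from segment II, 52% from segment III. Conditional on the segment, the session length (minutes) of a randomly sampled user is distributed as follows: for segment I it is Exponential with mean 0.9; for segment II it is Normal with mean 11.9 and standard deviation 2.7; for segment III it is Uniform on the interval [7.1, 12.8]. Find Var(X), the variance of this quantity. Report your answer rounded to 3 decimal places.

Per component, I: μ=0.9, E[X²]=1.62; II: μ=11.9, E[X²]=148.9; III: μ=9.95, E[X²]=101.71.
E[X] = 0.21·0.9 + 0.27·11.9 + 0.52·9.95 = 8.576.
E[X²] = 0.21·1.62 + 0.27·148.9 + 0.52·101.71 = 93.4324.
Var(X) = E[X²] − (E[X])² = 93.4324 − 73.5478 = 19.8846.

19.885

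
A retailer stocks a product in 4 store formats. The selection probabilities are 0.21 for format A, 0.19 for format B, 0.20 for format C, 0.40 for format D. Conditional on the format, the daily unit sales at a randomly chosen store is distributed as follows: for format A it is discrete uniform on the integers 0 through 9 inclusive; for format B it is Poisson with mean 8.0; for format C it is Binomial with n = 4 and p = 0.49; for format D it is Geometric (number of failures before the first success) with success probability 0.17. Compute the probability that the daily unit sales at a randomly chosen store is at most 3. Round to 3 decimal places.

0.491

Conditional on each format, P(X ≤ 3): A: 0.4; B: 0.0423801; C: 0.942352; D: 0.525417.
By total probability, P(X ≤ 3) = 0.21·0.4 + 0.19·0.0423801 + 0.2·0.942352 + 0.4·0.525417 = 0.490689.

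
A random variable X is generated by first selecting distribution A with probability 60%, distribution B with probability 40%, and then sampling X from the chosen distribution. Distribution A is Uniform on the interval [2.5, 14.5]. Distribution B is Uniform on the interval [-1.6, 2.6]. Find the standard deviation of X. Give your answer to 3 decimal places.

Per component, A: μ=8.5, E[X²]=84.25; B: μ=0.5, E[X²]=1.72.
E[X] = 0.6·8.5 + 0.4·0.5 = 5.3.
E[X²] = 0.6·84.25 + 0.4·1.72 = 51.238.
Var(X) = E[X²] − (E[X])² = 51.238 − 28.09 = 23.148.
SD(X) = √23.148 = 4.81124.

4.811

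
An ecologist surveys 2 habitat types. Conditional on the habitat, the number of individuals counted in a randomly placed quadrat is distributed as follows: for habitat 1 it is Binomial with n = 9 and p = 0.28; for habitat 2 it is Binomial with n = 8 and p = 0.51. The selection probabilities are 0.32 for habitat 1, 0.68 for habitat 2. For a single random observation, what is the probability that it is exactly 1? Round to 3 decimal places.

0.077

Conditional on each habitat, P(X = 1): 1: 0.181995; 2: 0.0276715.
By total probability, P(X = 1) = 0.32·0.181995 + 0.68·0.0276715 = 0.0770552.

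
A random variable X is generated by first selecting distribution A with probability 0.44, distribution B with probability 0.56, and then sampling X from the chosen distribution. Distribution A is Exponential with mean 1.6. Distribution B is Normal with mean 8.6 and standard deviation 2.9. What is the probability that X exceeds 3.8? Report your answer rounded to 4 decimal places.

0.5735

Conditional on each component, P(X > 3.8): A: 0.0930145; B: 0.951055.
By total probability, P(X > 3.8) = 0.44·0.0930145 + 0.56·0.951055 = 0.573517.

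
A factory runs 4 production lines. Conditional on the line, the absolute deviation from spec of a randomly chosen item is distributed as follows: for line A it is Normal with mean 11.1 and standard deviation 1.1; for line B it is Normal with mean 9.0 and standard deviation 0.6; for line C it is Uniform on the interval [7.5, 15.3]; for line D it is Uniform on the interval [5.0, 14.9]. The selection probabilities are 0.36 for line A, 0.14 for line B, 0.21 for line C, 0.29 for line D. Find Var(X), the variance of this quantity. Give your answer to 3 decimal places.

Per component, A: μ=11.1, E[X²]=124.42; B: μ=9, E[X²]=81.36; C: μ=11.4, E[X²]=135.03; D: μ=9.95, E[X²]=107.17.
E[X] = 0.36·11.1 + 0.14·9 + 0.21·11.4 + 0.29·9.95 = 10.5355.
E[X²] = 0.36·124.42 + 0.14·81.36 + 0.21·135.03 + 0.29·107.17 = 115.617.
Var(X) = E[X²] − (E[X])² = 115.617 − 110.997 = 4.62044.

4.620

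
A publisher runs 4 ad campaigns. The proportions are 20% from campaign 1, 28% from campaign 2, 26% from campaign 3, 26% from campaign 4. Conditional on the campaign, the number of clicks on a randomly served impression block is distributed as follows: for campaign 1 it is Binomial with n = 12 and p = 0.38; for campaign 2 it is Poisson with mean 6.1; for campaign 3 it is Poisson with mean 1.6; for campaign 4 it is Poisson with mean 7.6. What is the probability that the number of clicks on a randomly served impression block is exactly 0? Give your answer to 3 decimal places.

Conditional on each campaign, P(X = 0): 1: 0.00322627; 2: 0.00224287; 3: 0.201897; 4: 0.000500451.
By total probability, P(X = 0) = 0.2·0.00322627 + 0.28·0.00224287 + 0.26·0.201897 + 0.26·0.000500451 = 0.0538965.

0.054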